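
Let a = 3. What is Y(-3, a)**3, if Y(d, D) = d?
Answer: -27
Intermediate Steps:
Y(-3, a)**3 = (-3)**3 = -27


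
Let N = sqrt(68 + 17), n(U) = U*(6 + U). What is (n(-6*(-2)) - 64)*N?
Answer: 152*sqrt(85) ≈ 1401.4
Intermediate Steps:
N = sqrt(85) ≈ 9.2195
(n(-6*(-2)) - 64)*N = ((-6*(-2))*(6 - 6*(-2)) - 64)*sqrt(85) = (12*(6 + 12) - 64)*sqrt(85) = (12*18 - 64)*sqrt(85) = (216 - 64)*sqrt(85) = 152*sqrt(85)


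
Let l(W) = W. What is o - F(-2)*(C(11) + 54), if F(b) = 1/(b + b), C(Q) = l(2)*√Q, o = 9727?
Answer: 19481/2 + √11/2 ≈ 9742.2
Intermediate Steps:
C(Q) = 2*√Q
F(b) = 1/(2*b)
o - F(-2)*(C(11) + 54) = 9727 - (½)/(-2)*(2*√11 + 54) = 9727 - (½)*(-½)*(54 + 2*√11) = 9727 - (-1)*(54 + 2*√11)/4 = 9727 - (-27/2 - √11/2) = 9727 + (27/2 + √11/2) = 19481/2 + √11/2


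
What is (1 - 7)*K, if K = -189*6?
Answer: 6804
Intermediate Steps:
K = -1134
(1 - 7)*K = (1 - 7)*(-1134) = -6*(-1134) = 6804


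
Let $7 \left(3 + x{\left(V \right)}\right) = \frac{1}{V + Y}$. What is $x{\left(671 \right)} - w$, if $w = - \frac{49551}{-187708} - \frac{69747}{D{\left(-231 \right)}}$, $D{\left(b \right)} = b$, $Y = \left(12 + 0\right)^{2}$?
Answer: $- \frac{3595125337817}{11779615540} \approx -305.2$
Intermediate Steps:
$Y = 144$ ($Y = 12^{2} = 144$)
$x{\left(V \right)} = -3 + \frac{1}{7 \left(144 + V\right)}$ ($x{\left(V \right)} = -3 + \frac{1}{7 \left(V + 144\right)} = -3 + \frac{1}{7 \left(144 + V\right)}$)
$w = \frac{4367838719}{14453516}$ ($w = - \frac{49551}{-187708} - \frac{69747}{-231} = \left(-49551\right) \left(- \frac{1}{187708}\right) - - \frac{23249}{77} = \frac{49551}{187708} + \frac{23249}{77} = \frac{4367838719}{14453516} \approx 302.2$)
$x{\left(671 \right)} - w = \frac{-3023 - 14091}{7 \left(144 + 671\right)} - \frac{4367838719}{14453516} = \frac{-3023 - 14091}{7 \cdot 815} - \frac{4367838719}{14453516} = \frac{1}{7} \cdot \frac{1}{815} \left(-17114\right) - \frac{4367838719}{14453516} = - \frac{17114}{5705} - \frac{4367838719}{14453516} = - \frac{3595125337817}{11779615540}$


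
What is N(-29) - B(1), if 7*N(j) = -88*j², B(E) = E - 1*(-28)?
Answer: -74211/7 ≈ -10602.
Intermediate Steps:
B(E) = 28 + E (B(E) = E + 28 = 28 + E)
N(j) = -88*j²/7 (N(j) = (-88*j²)/7 = -88*j²/7)
N(-29) - B(1) = -88/7*(-29)² - (28 + 1) = -88/7*841 - 1*29 = -74008/7 - 29 = -74211/7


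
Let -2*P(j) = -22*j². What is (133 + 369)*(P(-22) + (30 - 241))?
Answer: 2566726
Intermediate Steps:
P(j) = 11*j² (P(j) = -(-11)*j² = 11*j²)
(133 + 369)*(P(-22) + (30 - 241)) = (133 + 369)*(11*(-22)² + (30 - 241)) = 502*(11*484 - 211) = 502*(5324 - 211) = 502*5113 = 2566726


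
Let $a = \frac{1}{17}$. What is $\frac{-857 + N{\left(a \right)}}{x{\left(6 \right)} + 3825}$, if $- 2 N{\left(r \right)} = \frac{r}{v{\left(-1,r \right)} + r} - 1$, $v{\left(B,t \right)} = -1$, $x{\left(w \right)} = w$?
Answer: $- \frac{27407}{122592} \approx -0.22356$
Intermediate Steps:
$a = \frac{1}{17} \approx 0.058824$
$N{\left(r \right)} = \frac{1}{2} - \frac{r}{2 \left(-1 + r\right)}$ ($N{\left(r \right)} = - \frac{\frac{r}{-1 + r} - 1}{2} = - \frac{-1 + \frac{r}{-1 + r}}{2} = \frac{1}{2} - \frac{r}{2 \left(-1 + r\right)}$)
$\frac{-857 + N{\left(a \right)}}{x{\left(6 \right)} + 3825} = \frac{-857 - \frac{1}{-2 + 2 \cdot \frac{1}{17}}}{6 + 3825} = \frac{-857 - \frac{1}{-2 + \frac{2}{17}}}{3831} = \left(-857 - \frac{1}{- \frac{32}{17}}\right) \frac{1}{3831} = \left(-857 - - \frac{17}{32}\right) \frac{1}{3831} = \left(-857 + \frac{17}{32}\right) \frac{1}{3831} = \left(- \frac{27407}{32}\right) \frac{1}{3831} = - \frac{27407}{122592}$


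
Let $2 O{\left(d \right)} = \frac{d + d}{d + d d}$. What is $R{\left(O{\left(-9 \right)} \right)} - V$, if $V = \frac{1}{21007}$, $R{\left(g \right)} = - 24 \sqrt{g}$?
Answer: $- \frac{1}{21007} - 6 i \sqrt{2} \approx -4.7603 \cdot 10^{-5} - 8.4853 i$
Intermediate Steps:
$O{\left(d \right)} = \frac{d}{d + d^{2}}$ ($O{\left(d \right)} = \frac{\left(d + d\right) \frac{1}{d + d d}}{2} = \frac{2 d \frac{1}{d + d^{2}}}{2} = \frac{d}{d + d^{2}}$)
$V = \frac{1}{21007} \approx 4.7603 \cdot 10^{-5}$
$R{\left(O{\left(-9 \right)} \right)} - V = - 24 \sqrt{\frac{1}{1 - 9}} - \frac{1}{21007} = - 24 \sqrt{\frac{1}{-8}} - \frac{1}{21007} = - 24 \sqrt{- \frac{1}{8}} - \frac{1}{21007} = - 24 \frac{i \sqrt{2}}{4} - \frac{1}{21007} = - 6 i \sqrt{2} - \frac{1}{21007} = - \frac{1}{21007} - 6 i \sqrt{2}$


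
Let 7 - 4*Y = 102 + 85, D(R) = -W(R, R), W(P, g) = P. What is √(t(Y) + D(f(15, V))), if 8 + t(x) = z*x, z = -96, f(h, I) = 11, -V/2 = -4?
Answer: √4301 ≈ 65.582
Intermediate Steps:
V = 8 (V = -2*(-4) = 8)
D(R) = -R
Y = -45 (Y = 7/4 - (102 + 85)/4 = 7/4 - ¼*187 = 7/4 - 187/4 = -45)
t(x) = -8 - 96*x
√(t(Y) + D(f(15, V))) = √((-8 - 96*(-45)) - 1*11) = √((-8 + 4320) - 11) = √(4312 - 11) = √4301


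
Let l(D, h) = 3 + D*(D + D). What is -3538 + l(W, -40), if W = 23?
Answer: -2477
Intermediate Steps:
l(D, h) = 3 + 2*D**2 (l(D, h) = 3 + D*(2*D) = 3 + 2*D**2)
-3538 + l(W, -40) = -3538 + (3 + 2*23**2) = -3538 + (3 + 2*529) = -3538 + (3 + 1058) = -3538 + 1061 = -2477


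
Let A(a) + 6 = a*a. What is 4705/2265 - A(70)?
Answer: -2216041/453 ≈ -4891.9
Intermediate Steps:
A(a) = -6 + a**2 (A(a) = -6 + a*a = -6 + a**2)
4705/2265 - A(70) = 4705/2265 - (-6 + 70**2) = 4705*(1/2265) - (-6 + 4900) = 941/453 - 1*4894 = 941/453 - 4894 = -2216041/453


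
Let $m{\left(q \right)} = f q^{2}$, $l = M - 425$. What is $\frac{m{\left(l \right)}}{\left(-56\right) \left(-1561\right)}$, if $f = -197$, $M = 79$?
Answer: $- \frac{5896013}{21854} \approx -269.79$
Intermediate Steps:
$l = -346$ ($l = 79 - 425 = -346$)
$m{\left(q \right)} = - 197 q^{2}$
$\frac{m{\left(l \right)}}{\left(-56\right) \left(-1561\right)} = \frac{\left(-197\right) \left(-346\right)^{2}}{\left(-56\right) \left(-1561\right)} = \frac{\left(-197\right) 119716}{87416} = \left(-23584052\right) \frac{1}{87416} = - \frac{5896013}{21854}$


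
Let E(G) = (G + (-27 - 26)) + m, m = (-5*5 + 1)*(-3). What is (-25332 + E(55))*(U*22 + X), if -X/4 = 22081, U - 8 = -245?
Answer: 2362582804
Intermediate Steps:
U = -237 (U = 8 - 245 = -237)
X = -88324 (X = -4*22081 = -88324)
m = 72 (m = (-25 + 1)*(-3) = -24*(-3) = 72)
E(G) = 19 + G (E(G) = (G + (-27 - 26)) + 72 = (G - 53) + 72 = (-53 + G) + 72 = 19 + G)
(-25332 + E(55))*(U*22 + X) = (-25332 + (19 + 55))*(-237*22 - 88324) = (-25332 + 74)*(-5214 - 88324) = -25258*(-93538) = 2362582804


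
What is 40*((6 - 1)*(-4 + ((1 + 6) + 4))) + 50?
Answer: 1450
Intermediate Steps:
40*((6 - 1)*(-4 + ((1 + 6) + 4))) + 50 = 40*(5*(-4 + (7 + 4))) + 50 = 40*(5*(-4 + 11)) + 50 = 40*(5*7) + 50 = 40*35 + 50 = 1400 + 50 = 1450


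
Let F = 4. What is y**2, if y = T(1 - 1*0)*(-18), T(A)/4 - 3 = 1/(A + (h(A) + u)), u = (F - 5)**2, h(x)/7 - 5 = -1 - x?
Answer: 25401600/529 ≈ 48018.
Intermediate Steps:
h(x) = 28 - 7*x (h(x) = 35 + 7*(-1 - x) = 35 + (-7 - 7*x) = 28 - 7*x)
u = 1 (u = (4 - 5)**2 = (-1)**2 = 1)
T(A) = 12 + 4/(29 - 6*A) (T(A) = 12 + 4/(A + ((28 - 7*A) + 1)) = 12 + 4/(A + (29 - 7*A)) = 12 + 4/(29 - 6*A))
y = -5040/23 (y = (8*(44 - 9*(1 - 1*0))/(29 - 6*(1 - 1*0)))*(-18) = (8*(44 - 9*(1 + 0))/(29 - 6*(1 + 0)))*(-18) = (8*(44 - 9*1)/(29 - 6*1))*(-18) = (8*(44 - 9)/(29 - 6))*(-18) = (8*35/23)*(-18) = (8*(1/23)*35)*(-18) = (280/23)*(-18) = -5040/23 ≈ -219.13)
y**2 = (-5040/23)**2 = 25401600/529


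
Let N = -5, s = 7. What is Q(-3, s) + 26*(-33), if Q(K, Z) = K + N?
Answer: -866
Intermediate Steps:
Q(K, Z) = -5 + K (Q(K, Z) = K - 5 = -5 + K)
Q(-3, s) + 26*(-33) = (-5 - 3) + 26*(-33) = -8 - 858 = -866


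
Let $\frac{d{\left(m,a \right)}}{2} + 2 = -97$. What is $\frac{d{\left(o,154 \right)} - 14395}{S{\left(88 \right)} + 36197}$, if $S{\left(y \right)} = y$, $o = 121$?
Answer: $- \frac{14593}{36285} \approx -0.40218$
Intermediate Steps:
$d{\left(m,a \right)} = -198$ ($d{\left(m,a \right)} = -4 + 2 \left(-97\right) = -4 - 194 = -198$)
$\frac{d{\left(o,154 \right)} - 14395}{S{\left(88 \right)} + 36197} = \frac{-198 - 14395}{88 + 36197} = - \frac{14593}{36285}$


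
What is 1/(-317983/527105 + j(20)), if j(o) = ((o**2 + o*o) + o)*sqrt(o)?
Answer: 167610429215/3736387929311011711 + 455657076881000*sqrt(5)/3736387929311011711 ≈ 0.00027274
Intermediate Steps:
j(o) = sqrt(o)*(o + 2*o**2) (j(o) = ((o**2 + o**2) + o)*sqrt(o) = (2*o**2 + o)*sqrt(o) = (o + 2*o**2)*sqrt(o) = sqrt(o)*(o + 2*o**2))
1/(-317983/527105 + j(20)) = 1/(-317983/527105 + 20**(3/2)*(1 + 2*20)) = 1/(-317983*1/527105 + (40*sqrt(5))*(1 + 40)) = 1/(-317983/527105 + (40*sqrt(5))*41) = 1/(-317983/527105 + 1640*sqrt(5))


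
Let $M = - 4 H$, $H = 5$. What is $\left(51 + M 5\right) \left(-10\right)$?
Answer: $490$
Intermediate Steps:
$M = -20$ ($M = \left(-4\right) 5 = -20$)
$\left(51 + M 5\right) \left(-10\right) = \left(51 - 100\right) \left(-10\right) = \left(-49\right) \left(-10\right) = 490$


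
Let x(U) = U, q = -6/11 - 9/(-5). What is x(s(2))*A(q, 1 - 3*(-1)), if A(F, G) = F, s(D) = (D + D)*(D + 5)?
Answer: 1932/55 ≈ 35.127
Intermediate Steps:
s(D) = 2*D*(5 + D) (s(D) = (2*D)*(5 + D) = 2*D*(5 + D))
q = 69/55 (q = -6*1/11 - 9*(-⅕) = -6/11 + 9/5 = 69/55 ≈ 1.2545)
x(s(2))*A(q, 1 - 3*(-1)) = (2*2*(5 + 2))*(69/55) = (2*2*7)*(69/55) = 28*(69/55) = 1932/55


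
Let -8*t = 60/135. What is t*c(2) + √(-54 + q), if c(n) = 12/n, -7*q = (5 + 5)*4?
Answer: -⅓ + I*√2926/7 ≈ -0.33333 + 7.7275*I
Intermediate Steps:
q = -40/7 (q = -(5 + 5)*4/7 = -10*4/7 = -⅐*40 = -40/7 ≈ -5.7143)
t = -1/18 (t = -15/(2*135) = -⅛*4/9 = -1/18 ≈ -0.055556)
t*c(2) + √(-54 + q) = -2/(3*2) + √(-54 - 40/7) = -2/(3*2) + √(-418/7) = -1/18*6 + I*√2926/7 = -⅓ + I*√2926/7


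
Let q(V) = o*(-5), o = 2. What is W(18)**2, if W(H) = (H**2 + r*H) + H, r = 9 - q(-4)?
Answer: 467856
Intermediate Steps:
q(V) = -10 (q(V) = 2*(-5) = -10)
r = 19 (r = 9 - 1*(-10) = 9 + 10 = 19)
W(H) = H**2 + 20*H (W(H) = (H**2 + 19*H) + H = H**2 + 20*H)
W(18)**2 = (18*(20 + 18))**2 = (18*38)**2 = 684**2 = 467856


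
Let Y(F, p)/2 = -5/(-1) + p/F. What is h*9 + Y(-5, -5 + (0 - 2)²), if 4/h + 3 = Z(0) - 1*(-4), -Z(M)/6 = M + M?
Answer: 232/5 ≈ 46.400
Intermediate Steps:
Z(M) = -12*M (Z(M) = -6*(M + M) = -12*M)
Y(F, p) = 10 + 2*p/F (Y(F, p) = 2*(-5/(-1) + p/F) = 2*(-5*(-1) + p/F) = 2*(5 + p/F) = 10 + 2*p/F)
h = 4 (h = 4/(-3 + (-12*0 - 1*(-4))) = 4/(-3 + (0 + 4)) = 4/(-3 + 4) = 4/1 = 4*1 = 4)
h*9 + Y(-5, -5 + (0 - 2)²) = 4*9 + (10 + 2*(-5 + (0 - 2)²)/(-5)) = 36 + (10 + 2*(-5 + (-2)²)*(-⅕)) = 36 + (10 + 2*(-5 + 4)*(-⅕)) = 36 + (10 + 2*(-1)*(-⅕)) = 36 + (10 + ⅖) = 36 + 52/5 = 232/5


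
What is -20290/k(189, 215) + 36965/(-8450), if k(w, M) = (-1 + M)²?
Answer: -46607491/9674405 ≈ -4.8176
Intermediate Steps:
-20290/k(189, 215) + 36965/(-8450) = -20290/(-1 + 215)² + 36965/(-8450) = -20290/(214²) + 36965*(-1/8450) = -20290/45796 - 7393/1690 = -20290*1/45796 - 7393/1690 = -10145/22898 - 7393/1690 = -46607491/9674405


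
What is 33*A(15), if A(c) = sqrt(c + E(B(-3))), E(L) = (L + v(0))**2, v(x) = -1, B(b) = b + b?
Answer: 264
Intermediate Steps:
B(b) = 2*b
E(L) = (-1 + L)**2 (E(L) = (L - 1)**2 = (-1 + L)**2)
A(c) = sqrt(49 + c) (A(c) = sqrt(c + (-1 + 2*(-3))**2) = sqrt(c + (-1 - 6)**2) = sqrt(c + (-7)**2) = sqrt(c + 49) = sqrt(49 + c))
33*A(15) = 33*sqrt(49 + 15) = 33*sqrt(64) = 33*8 = 264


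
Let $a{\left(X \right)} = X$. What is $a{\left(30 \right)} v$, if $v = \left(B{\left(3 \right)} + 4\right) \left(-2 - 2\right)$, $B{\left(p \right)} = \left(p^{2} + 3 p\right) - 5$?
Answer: $-2040$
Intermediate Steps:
$B{\left(p \right)} = -5 + p^{2} + 3 p$
$v = -68$ ($v = \left(\left(-5 + 3^{2} + 3 \cdot 3\right) + 4\right) \left(-2 - 2\right) = \left(\left(-5 + 9 + 9\right) + 4\right) \left(-4\right) = \left(13 + 4\right) \left(-4\right) = 17 \left(-4\right) = -68$)
$a{\left(30 \right)} v = 30 \left(-68\right) = -2040$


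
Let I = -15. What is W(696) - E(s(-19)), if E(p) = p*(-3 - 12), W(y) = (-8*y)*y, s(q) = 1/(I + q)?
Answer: -131761167/34 ≈ -3.8753e+6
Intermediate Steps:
s(q) = 1/(-15 + q)
W(y) = -8*y²
E(p) = -15*p (E(p) = p*(-15) = -15*p)
W(696) - E(s(-19)) = -8*696² - (-15)/(-15 - 19) = -8*484416 - (-15)/(-34) = -3875328 - (-15)*(-1)/34 = -3875328 - 1*15/34 = -3875328 - 15/34 = -131761167/34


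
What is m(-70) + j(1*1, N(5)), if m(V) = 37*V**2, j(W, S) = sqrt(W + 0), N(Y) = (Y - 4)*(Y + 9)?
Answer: 181301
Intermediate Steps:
N(Y) = (-4 + Y)*(9 + Y)
j(W, S) = sqrt(W)
m(-70) + j(1*1, N(5)) = 37*(-70)**2 + sqrt(1*1) = 37*4900 + sqrt(1) = 181300 + 1 = 181301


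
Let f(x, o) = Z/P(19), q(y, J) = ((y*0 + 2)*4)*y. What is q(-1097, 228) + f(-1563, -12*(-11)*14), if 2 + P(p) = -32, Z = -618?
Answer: -148883/17 ≈ -8757.8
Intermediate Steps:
P(p) = -34 (P(p) = -2 - 32 = -34)
q(y, J) = 8*y (q(y, J) = ((0 + 2)*4)*y = (2*4)*y = 8*y)
f(x, o) = 309/17 (f(x, o) = -618/(-34) = -618*(-1/34) = 309/17)
q(-1097, 228) + f(-1563, -12*(-11)*14) = 8*(-1097) + 309/17 = -8776 + 309/17 = -148883/17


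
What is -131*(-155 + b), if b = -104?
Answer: 33929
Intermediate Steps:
-131*(-155 + b) = -131*(-155 - 104) = -131*(-259) = 33929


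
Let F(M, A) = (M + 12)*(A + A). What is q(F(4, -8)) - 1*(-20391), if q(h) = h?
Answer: 20135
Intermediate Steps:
F(M, A) = 2*A*(12 + M) (F(M, A) = (12 + M)*(2*A) = 2*A*(12 + M))
q(F(4, -8)) - 1*(-20391) = 2*(-8)*(12 + 4) - 1*(-20391) = 2*(-8)*16 + 20391 = -256 + 20391 = 20135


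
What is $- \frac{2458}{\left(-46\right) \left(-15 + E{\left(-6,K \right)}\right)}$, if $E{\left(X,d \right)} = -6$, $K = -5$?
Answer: $- \frac{1229}{483} \approx -2.5445$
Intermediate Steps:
$- \frac{2458}{\left(-46\right) \left(-15 + E{\left(-6,K \right)}\right)} = - \frac{2458}{\left(-46\right) \left(-15 - 6\right)} = - \frac{2458}{\left(-46\right) \left(-21\right)} = - \frac{2458}{966} = \left(-2458\right) \frac{1}{966} = - \frac{1229}{483}$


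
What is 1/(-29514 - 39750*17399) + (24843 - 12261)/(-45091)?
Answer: -15162874440643/54340261434576 ≈ -0.27904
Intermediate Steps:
1/(-29514 - 39750*17399) + (24843 - 12261)/(-45091) = (1/17399)/(-69264) + 12582*(-1/45091) = -1/69264*1/17399 - 12582/45091 = -1/1205124336 - 12582/45091 = -15162874440643/54340261434576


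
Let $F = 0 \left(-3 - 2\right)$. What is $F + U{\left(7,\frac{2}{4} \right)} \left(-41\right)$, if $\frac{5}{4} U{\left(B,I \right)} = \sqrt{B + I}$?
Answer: $- \frac{82 \sqrt{30}}{5} \approx -89.827$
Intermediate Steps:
$U{\left(B,I \right)} = \frac{4 \sqrt{B + I}}{5}$
$F = 0$ ($F = 0 \left(-5\right) = 0$)
$F + U{\left(7,\frac{2}{4} \right)} \left(-41\right) = 0 + \frac{4 \sqrt{7 + \frac{2}{4}}}{5} \left(-41\right) = 0 + \frac{4 \sqrt{7 + 2 \cdot \frac{1}{4}}}{5} \left(-41\right) = 0 + \frac{4 \sqrt{7 + \frac{1}{2}}}{5} \left(-41\right) = 0 + \frac{4 \sqrt{\frac{15}{2}}}{5} \left(-41\right) = 0 + \frac{4 \frac{\sqrt{30}}{2}}{5} \left(-41\right) = 0 + \frac{2 \sqrt{30}}{5} \left(-41\right) = 0 - \frac{82 \sqrt{30}}{5} = - \frac{82 \sqrt{30}}{5}$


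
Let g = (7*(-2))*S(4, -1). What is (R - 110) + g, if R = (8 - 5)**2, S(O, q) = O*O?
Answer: -325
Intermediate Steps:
S(O, q) = O**2
g = -224 (g = (7*(-2))*4**2 = -14*16 = -224)
R = 9 (R = 3**2 = 9)
(R - 110) + g = (9 - 110) - 224 = -101 - 224 = -325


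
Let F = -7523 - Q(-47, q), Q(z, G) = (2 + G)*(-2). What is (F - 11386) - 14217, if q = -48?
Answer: -33218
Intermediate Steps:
Q(z, G) = -4 - 2*G
F = -7615 (F = -7523 - (-4 - 2*(-48)) = -7523 - (-4 + 96) = -7523 - 1*92 = -7523 - 92 = -7615)
(F - 11386) - 14217 = (-7615 - 11386) - 14217 = -19001 - 14217 = -33218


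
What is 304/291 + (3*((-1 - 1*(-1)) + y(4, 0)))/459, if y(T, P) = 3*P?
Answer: 304/291 ≈ 1.0447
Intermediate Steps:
304/291 + (3*((-1 - 1*(-1)) + y(4, 0)))/459 = 304/291 + (3*((-1 - 1*(-1)) + 3*0))/459 = 304*(1/291) + (3*((-1 + 1) + 0))*(1/459) = 304/291 + (3*(0 + 0))*(1/459) = 304/291 + (3*0)*(1/459) = 304/291 + 0*(1/459) = 304/291 + 0 = 304/291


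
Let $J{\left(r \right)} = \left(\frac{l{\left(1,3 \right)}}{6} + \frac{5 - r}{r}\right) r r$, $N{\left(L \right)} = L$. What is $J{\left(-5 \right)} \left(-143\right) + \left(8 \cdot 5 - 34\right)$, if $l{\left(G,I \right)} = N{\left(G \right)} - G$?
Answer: $7156$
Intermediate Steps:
$l{\left(G,I \right)} = 0$ ($l{\left(G,I \right)} = G - G = 0$)
$J{\left(r \right)} = r \left(5 - r\right)$ ($J{\left(r \right)} = \left(\frac{0}{6} + \frac{5 - r}{r}\right) r r = \left(0 \cdot \frac{1}{6} + \frac{5 - r}{r}\right) r r = \left(0 + \frac{5 - r}{r}\right) r r = \frac{5 - r}{r} r r = \left(5 - r\right) r = r \left(5 - r\right)$)
$J{\left(-5 \right)} \left(-143\right) + \left(8 \cdot 5 - 34\right) = - 5 \left(5 - -5\right) \left(-143\right) + \left(8 \cdot 5 - 34\right) = - 5 \left(5 + 5\right) \left(-143\right) + \left(40 - 34\right) = \left(-5\right) 10 \left(-143\right) + 6 = \left(-50\right) \left(-143\right) + 6 = 7150 + 6 = 7156$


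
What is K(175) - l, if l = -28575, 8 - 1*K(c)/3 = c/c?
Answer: 28596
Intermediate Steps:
K(c) = 21 (K(c) = 24 - 3*c/c = 24 - 3*1 = 24 - 3 = 21)
K(175) - l = 21 - 1*(-28575) = 21 + 28575 = 28596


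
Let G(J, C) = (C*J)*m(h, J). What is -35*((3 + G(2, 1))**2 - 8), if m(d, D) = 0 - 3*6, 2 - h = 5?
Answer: -37835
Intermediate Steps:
h = -3 (h = 2 - 1*5 = 2 - 5 = -3)
m(d, D) = -18 (m(d, D) = 0 - 18 = -18)
G(J, C) = -18*C*J (G(J, C) = (C*J)*(-18) = -18*C*J)
-35*((3 + G(2, 1))**2 - 8) = -35*((3 - 18*1*2)**2 - 8) = -35*((3 - 36)**2 - 8) = -35*((-33)**2 - 8) = -35*(1089 - 8) = -35*1081 = -37835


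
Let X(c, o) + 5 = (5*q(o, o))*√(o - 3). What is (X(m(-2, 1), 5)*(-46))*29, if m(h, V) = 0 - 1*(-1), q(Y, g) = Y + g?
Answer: 6670 - 66700*√2 ≈ -87658.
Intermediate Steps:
m(h, V) = 1 (m(h, V) = 0 + 1 = 1)
X(c, o) = -5 + 10*o*√(-3 + o) (X(c, o) = -5 + (5*(o + o))*√(o - 3) = -5 + (5*(2*o))*√(-3 + o) = -5 + (10*o)*√(-3 + o) = -5 + 10*o*√(-3 + o))
(X(m(-2, 1), 5)*(-46))*29 = ((-5 + 10*5*√(-3 + 5))*(-46))*29 = ((-5 + 10*5*√2)*(-46))*29 = ((-5 + 50*√2)*(-46))*29 = (230 - 2300*√2)*29 = 6670 - 66700*√2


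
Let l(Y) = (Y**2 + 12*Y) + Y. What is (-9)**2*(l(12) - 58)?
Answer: 19602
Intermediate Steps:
l(Y) = Y**2 + 13*Y
(-9)**2*(l(12) - 58) = (-9)**2*(12*(13 + 12) - 58) = 81*(12*25 - 58) = 81*(300 - 58) = 81*242 = 19602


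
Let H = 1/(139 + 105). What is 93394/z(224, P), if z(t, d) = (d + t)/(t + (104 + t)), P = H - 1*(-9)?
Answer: 4193017024/18951 ≈ 2.2126e+5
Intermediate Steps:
H = 1/244 ≈ 0.0040984
P = 2197/244 (P = 1/244 - 1*(-9) = 1/244 + 9 = 2197/244 ≈ 9.0041)
z(t, d) = (d + t)/(104 + 2*t)
93394/z(224, P) = 93394/(((2197/244 + 224)/(2*(52 + 224)))) = 93394/(((1/2)*(56853/244)/276)) = 93394/(((1/2)*(1/276)*(56853/244))) = 93394/(18951/44896) = 93394*(44896/18951) = 4193017024/18951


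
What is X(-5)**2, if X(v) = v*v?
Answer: 625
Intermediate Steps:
X(v) = v**2
X(-5)**2 = ((-5)**2)**2 = 25**2 = 625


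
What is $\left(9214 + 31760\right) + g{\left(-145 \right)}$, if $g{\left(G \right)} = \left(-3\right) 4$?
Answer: $40962$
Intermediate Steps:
$g{\left(G \right)} = -12$
$\left(9214 + 31760\right) + g{\left(-145 \right)} = \left(9214 + 31760\right) - 12 = 40974 - 12 = 40962$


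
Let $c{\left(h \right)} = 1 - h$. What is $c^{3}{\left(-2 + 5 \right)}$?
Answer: $-8$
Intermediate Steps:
$c^{3}{\left(-2 + 5 \right)} = \left(1 - \left(-2 + 5\right)\right)^{3} = \left(1 - 3\right)^{3} = \left(-2\right)^{3} = -8$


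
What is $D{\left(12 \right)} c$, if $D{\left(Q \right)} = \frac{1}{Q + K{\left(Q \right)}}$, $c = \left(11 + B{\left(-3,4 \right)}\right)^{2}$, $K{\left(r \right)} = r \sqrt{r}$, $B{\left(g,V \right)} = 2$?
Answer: $- \frac{169}{132} + \frac{169 \sqrt{3}}{66} \approx 3.1548$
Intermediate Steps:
$K{\left(r \right)} = r^{\frac{3}{2}}$
$c = 169$ ($c = \left(11 + 2\right)^{2} = 13^{2} = 169$)
$D{\left(Q \right)} = \frac{1}{Q + Q^{\frac{3}{2}}}$
$D{\left(12 \right)} c = \frac{1}{12 + 12^{\frac{3}{2}}} \cdot 169 = \frac{1}{12 + 24 \sqrt{3}} \cdot 169 = \frac{169}{12 + 24 \sqrt{3}}$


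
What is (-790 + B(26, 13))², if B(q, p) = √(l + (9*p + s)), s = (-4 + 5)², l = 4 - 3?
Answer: (790 - √119)² ≈ 6.0698e+5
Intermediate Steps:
l = 1
s = 1 (s = 1² = 1)
B(q, p) = √(2 + 9*p) (B(q, p) = √(1 + (9*p + 1)) = √(1 + (1 + 9*p)) = √(2 + 9*p))
(-790 + B(26, 13))² = (-790 + √(2 + 9*13))² = (-790 + √(2 + 117))² = (-790 + √119)²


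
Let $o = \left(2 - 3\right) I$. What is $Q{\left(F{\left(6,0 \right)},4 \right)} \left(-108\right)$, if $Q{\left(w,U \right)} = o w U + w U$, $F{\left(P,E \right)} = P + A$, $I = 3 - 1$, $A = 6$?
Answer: $5184$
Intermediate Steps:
$I = 2$ ($I = 3 - 1 = 2$)
$o = -2$ ($o = \left(2 - 3\right) 2 = \left(-1\right) 2 = -2$)
$F{\left(P,E \right)} = 6 + P$ ($F{\left(P,E \right)} = P + 6 = 6 + P$)
$Q{\left(w,U \right)} = - U w$ ($Q{\left(w,U \right)} = - 2 w U + w U = - 2 U w + U w = - U w$)
$Q{\left(F{\left(6,0 \right)},4 \right)} \left(-108\right) = \left(-1\right) 4 \left(6 + 6\right) \left(-108\right) = \left(-1\right) 4 \cdot 12 \left(-108\right) = \left(-48\right) \left(-108\right) = 5184$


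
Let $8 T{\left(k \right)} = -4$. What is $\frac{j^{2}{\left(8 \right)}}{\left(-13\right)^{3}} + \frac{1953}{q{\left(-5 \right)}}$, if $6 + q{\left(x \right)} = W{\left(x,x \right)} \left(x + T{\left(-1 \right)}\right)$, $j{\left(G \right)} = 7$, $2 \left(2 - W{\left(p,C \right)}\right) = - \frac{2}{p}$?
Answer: $- \frac{14305067}{116441} \approx -122.85$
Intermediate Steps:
$W{\left(p,C \right)} = 2 + \frac{1}{p}$ ($W{\left(p,C \right)} = 2 - \frac{\left(-2\right) \frac{1}{p}}{2} = 2 + \frac{1}{p}$)
$T{\left(k \right)} = - \frac{1}{2}$ ($T{\left(k \right)} = \frac{1}{8} \left(-4\right) = - \frac{1}{2}$)
$q{\left(x \right)} = -6 + \left(2 + \frac{1}{x}\right) \left(- \frac{1}{2} + x\right)$ ($q{\left(x \right)} = -6 + \left(2 + \frac{1}{x}\right) \left(x - \frac{1}{2}\right) = -6 + \left(2 + \frac{1}{x}\right) \left(- \frac{1}{2} + x\right)$)
$\frac{j^{2}{\left(8 \right)}}{\left(-13\right)^{3}} + \frac{1953}{q{\left(-5 \right)}} = \frac{7^{2}}{\left(-13\right)^{3}} + \frac{1953}{-6 + 2 \left(-5\right) - \frac{1}{2 \left(-5\right)}} = \frac{49}{-2197} + \frac{1953}{-6 - 10 - - \frac{1}{10}} = 49 \left(- \frac{1}{2197}\right) + \frac{1953}{-6 - 10 + \frac{1}{10}} = - \frac{49}{2197} + \frac{1953}{- \frac{159}{10}} = - \frac{49}{2197} + 1953 \left(- \frac{10}{159}\right) = - \frac{49}{2197} - \frac{6510}{53} = - \frac{14305067}{116441}$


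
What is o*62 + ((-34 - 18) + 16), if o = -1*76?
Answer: -4748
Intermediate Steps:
o = -76
o*62 + ((-34 - 18) + 16) = -76*62 + ((-34 - 18) + 16) = -4712 + (-52 + 16) = -4712 - 36 = -4748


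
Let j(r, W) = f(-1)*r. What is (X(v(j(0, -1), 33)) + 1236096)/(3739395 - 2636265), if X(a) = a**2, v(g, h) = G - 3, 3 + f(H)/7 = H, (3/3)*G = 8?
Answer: 72713/64890 ≈ 1.1206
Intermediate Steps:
G = 8
f(H) = -21 + 7*H
j(r, W) = -28*r (j(r, W) = (-21 + 7*(-1))*r = (-21 - 7)*r = -28*r)
v(g, h) = 5 (v(g, h) = 8 - 3 = 5)
(X(v(j(0, -1), 33)) + 1236096)/(3739395 - 2636265) = (5**2 + 1236096)/(3739395 - 2636265) = (25 + 1236096)/1103130 = 1236121*(1/1103130) = 72713/64890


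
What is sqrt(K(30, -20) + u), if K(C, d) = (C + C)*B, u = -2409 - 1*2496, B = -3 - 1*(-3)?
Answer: 3*I*sqrt(545) ≈ 70.036*I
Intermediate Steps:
B = 0 (B = -3 + 3 = 0)
u = -4905 (u = -2409 - 2496 = -4905)
K(C, d) = 0 (K(C, d) = (C + C)*0 = (2*C)*0 = 0)
sqrt(K(30, -20) + u) = sqrt(0 - 4905) = sqrt(-4905) = 3*I*sqrt(545)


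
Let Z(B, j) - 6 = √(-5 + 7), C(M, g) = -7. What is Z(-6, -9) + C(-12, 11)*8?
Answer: -50 + √2 ≈ -48.586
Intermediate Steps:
Z(B, j) = 6 + √2 (Z(B, j) = 6 + √(-5 + 7) = 6 + √2)
Z(-6, -9) + C(-12, 11)*8 = (6 + √2) - 7*8 = (6 + √2) - 56 = -50 + √2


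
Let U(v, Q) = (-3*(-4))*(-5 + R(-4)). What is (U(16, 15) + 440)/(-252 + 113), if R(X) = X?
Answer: -332/139 ≈ -2.3885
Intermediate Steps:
U(v, Q) = -108 (U(v, Q) = (-3*(-4))*(-5 - 4) = 12*(-9) = -108)
(U(16, 15) + 440)/(-252 + 113) = (-108 + 440)/(-252 + 113) = 332/(-139) = 332*(-1/139) = -332/139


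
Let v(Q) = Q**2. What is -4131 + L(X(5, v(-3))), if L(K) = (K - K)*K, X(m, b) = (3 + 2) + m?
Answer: -4131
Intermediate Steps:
X(m, b) = 5 + m
L(K) = 0 (L(K) = 0*K = 0)
-4131 + L(X(5, v(-3))) = -4131 + 0 = -4131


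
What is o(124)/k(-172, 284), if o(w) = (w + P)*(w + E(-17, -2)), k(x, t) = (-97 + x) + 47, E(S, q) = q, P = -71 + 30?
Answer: -5063/111 ≈ -45.613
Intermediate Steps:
P = -41
k(x, t) = -50 + x
o(w) = (-41 + w)*(-2 + w) (o(w) = (w - 41)*(w - 2) = (-41 + w)*(-2 + w))
o(124)/k(-172, 284) = (82 + 124² - 43*124)/(-50 - 172) = (82 + 15376 - 5332)/(-222) = 10126*(-1/222) = -5063/111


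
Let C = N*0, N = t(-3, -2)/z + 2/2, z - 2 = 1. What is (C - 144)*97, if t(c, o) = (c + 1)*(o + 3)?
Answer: -13968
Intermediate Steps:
z = 3 (z = 2 + 1 = 3)
t(c, o) = (1 + c)*(3 + o)
N = ⅓ (N = (3 - 2 + 3*(-3) - 3*(-2))/3 + 2/2 = (3 - 2 - 9 + 6)*(⅓) + 2*(½) = -2*⅓ + 1 = -⅔ + 1 = ⅓ ≈ 0.33333)
C = 0 (C = (⅓)*0 = 0)
(C - 144)*97 = (0 - 144)*97 = -144*97 = -13968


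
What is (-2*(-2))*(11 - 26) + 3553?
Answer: 3493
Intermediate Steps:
(-2*(-2))*(11 - 26) + 3553 = 4*(-15) + 3553 = -60 + 3553 = 3493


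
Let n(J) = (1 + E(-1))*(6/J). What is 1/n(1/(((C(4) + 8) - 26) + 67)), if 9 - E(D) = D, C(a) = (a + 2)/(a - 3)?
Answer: 1/3630 ≈ 0.00027548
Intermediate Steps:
C(a) = (2 + a)/(-3 + a)
E(D) = 9 - D
n(J) = 66/J (n(J) = (1 + (9 - 1*(-1)))*(6/J) = (1 + (9 + 1))*(6/J) = (1 + 10)*(6/J) = 11*(6/J) = 66/J)
1/n(1/(((C(4) + 8) - 26) + 67)) = 1/(66/(1/((((2 + 4)/(-3 + 4) + 8) - 26) + 67))) = 1/(66/(1/(((6/1 + 8) - 26) + 67))) = 1/(66/(1/(((1*6 + 8) - 26) + 67))) = 1/(66/(1/(((6 + 8) - 26) + 67))) = 1/(66/(1/((14 - 26) + 67))) = 1/(66/(1/(-12 + 67))) = 1/(66/(1/55)) = 1/(66*55) = 1/3630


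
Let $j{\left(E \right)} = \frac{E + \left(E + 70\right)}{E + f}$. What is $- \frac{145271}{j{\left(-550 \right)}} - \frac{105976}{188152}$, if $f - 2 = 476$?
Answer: $- \frac{123005453569}{12112285} \approx -10155.0$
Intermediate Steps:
$f = 478$ ($f = 2 + 476 = 478$)
$j{\left(E \right)} = \frac{70 + 2 E}{478 + E}$ ($j{\left(E \right)} = \frac{E + \left(E + 70\right)}{E + 478} = \frac{E + \left(70 + E\right)}{478 + E} = \frac{70 + 2 E}{478 + E}$)
$- \frac{145271}{j{\left(-550 \right)}} - \frac{105976}{188152} = - \frac{145271}{2 \frac{1}{478 - 550} \left(35 - 550\right)} - \frac{105976}{188152} = - \frac{145271}{2 \frac{1}{-72} \left(-515\right)} - \frac{13247}{23519} = - \frac{145271}{2 \left(- \frac{1}{72}\right) \left(-515\right)} - \frac{13247}{23519} = - \frac{145271}{\frac{515}{36}} - \frac{13247}{23519} = \left(-145271\right) \frac{36}{515} - \frac{13247}{23519} = - \frac{5229756}{515} - \frac{13247}{23519} = - \frac{123005453569}{12112285}$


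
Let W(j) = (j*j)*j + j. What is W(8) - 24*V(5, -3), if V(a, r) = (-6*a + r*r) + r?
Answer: 1096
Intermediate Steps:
W(j) = j + j**3 (W(j) = j**2*j + j = j**3 + j = j + j**3)
V(a, r) = r + r**2 - 6*a (V(a, r) = (-6*a + r**2) + r = (r**2 - 6*a) + r = r + r**2 - 6*a)
W(8) - 24*V(5, -3) = (8 + 8**3) - 24*(-3 + (-3)**2 - 6*5) = (8 + 512) - 24*(-3 + 9 - 30) = 520 - 24*(-24) = 520 + 576 = 1096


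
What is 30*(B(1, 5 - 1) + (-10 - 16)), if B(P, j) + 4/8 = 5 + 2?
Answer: -585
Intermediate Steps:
B(P, j) = 13/2 (B(P, j) = -½ + (5 + 2) = -½ + 7 = 13/2)
30*(B(1, 5 - 1) + (-10 - 16)) = 30*(13/2 + (-10 - 16)) = 30*(13/2 - 26) = 30*(-39/2) = -585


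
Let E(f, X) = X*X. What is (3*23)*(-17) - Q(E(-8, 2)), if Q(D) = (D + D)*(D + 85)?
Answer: -1885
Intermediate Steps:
E(f, X) = X**2
Q(D) = 2*D*(85 + D) (Q(D) = (2*D)*(85 + D) = 2*D*(85 + D))
(3*23)*(-17) - Q(E(-8, 2)) = (3*23)*(-17) - 2*2**2*(85 + 2**2) = 69*(-17) - 2*4*(85 + 4) = -1173 - 2*4*89 = -1173 - 1*712 = -1173 - 712 = -1885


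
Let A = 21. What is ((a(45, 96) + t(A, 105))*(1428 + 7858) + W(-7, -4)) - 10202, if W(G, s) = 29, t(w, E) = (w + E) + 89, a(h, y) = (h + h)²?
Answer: 77202917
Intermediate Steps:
a(h, y) = 4*h² (a(h, y) = (2*h)² = 4*h²)
t(w, E) = 89 + E + w (t(w, E) = (E + w) + 89 = 89 + E + w)
((a(45, 96) + t(A, 105))*(1428 + 7858) + W(-7, -4)) - 10202 = ((4*45² + (89 + 105 + 21))*(1428 + 7858) + 29) - 10202 = ((4*2025 + 215)*9286 + 29) - 10202 = ((8100 + 215)*9286 + 29) - 10202 = (8315*9286 + 29) - 10202 = (77213090 + 29) - 10202 = 77213119 - 10202 = 77202917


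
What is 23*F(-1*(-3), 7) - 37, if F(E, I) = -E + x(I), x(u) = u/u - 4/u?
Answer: -673/7 ≈ -96.143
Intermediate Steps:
x(u) = 1 - 4/u
F(E, I) = -E + (-4 + I)/I
23*F(-1*(-3), 7) - 37 = 23*(1 - (-1)*(-3) - 4/7) - 37 = 23*(1 - 1*3 - 4*1/7) - 37 = 23*(1 - 3 - 4/7) - 37 = 23*(-18/7) - 37 = -414/7 - 37 = -673/7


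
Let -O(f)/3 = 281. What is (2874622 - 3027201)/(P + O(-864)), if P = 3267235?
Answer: -152579/3266392 ≈ -0.046712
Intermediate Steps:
O(f) = -843 (O(f) = -3*281 = -843)
(2874622 - 3027201)/(P + O(-864)) = (2874622 - 3027201)/(3267235 - 843) = -152579/3266392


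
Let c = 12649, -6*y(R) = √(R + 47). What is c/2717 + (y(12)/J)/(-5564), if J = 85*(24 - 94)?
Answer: 973/209 - √59/198634800 ≈ 4.6555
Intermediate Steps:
y(R) = -√(47 + R)/6 (y(R) = -√(R + 47)/6 = -√(47 + R)/6)
J = -5950 (J = 85*(-70) = -5950)
c/2717 + (y(12)/J)/(-5564) = 12649/2717 + (-√(47 + 12)/6/(-5950))/(-5564) = 12649*(1/2717) + (-√59/6*(-1/5950))*(-1/5564) = 973/209 + (√59/35700)*(-1/5564) = 973/209 - √59/198634800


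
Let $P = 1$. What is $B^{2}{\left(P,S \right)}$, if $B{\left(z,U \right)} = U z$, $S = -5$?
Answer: $25$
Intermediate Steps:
$B^{2}{\left(P,S \right)} = \left(\left(-5\right) 1\right)^{2} = \left(-5\right)^{2} = 25$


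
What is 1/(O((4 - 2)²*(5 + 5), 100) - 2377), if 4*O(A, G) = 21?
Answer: -4/9487 ≈ -0.00042163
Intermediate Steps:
O(A, G) = 21/4 (O(A, G) = (¼)*21 = 21/4)
1/(O((4 - 2)²*(5 + 5), 100) - 2377) = 1/(21/4 - 2377) = 1/(-9487/4) = -4/9487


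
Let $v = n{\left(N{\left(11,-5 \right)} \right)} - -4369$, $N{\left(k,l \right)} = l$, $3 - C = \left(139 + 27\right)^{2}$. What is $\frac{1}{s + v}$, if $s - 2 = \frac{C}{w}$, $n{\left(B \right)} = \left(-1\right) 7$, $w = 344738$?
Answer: $\frac{344738}{1504409079} \approx 0.00022915$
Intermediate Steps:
$C = -27553$ ($C = 3 - \left(139 + 27\right)^{2} = 3 - 166^{2} = 3 - 27556 = -27553$)
$n{\left(B \right)} = -7$
$s = \frac{661923}{344738}$ ($s = 2 - \frac{27553}{344738} = \frac{661923}{344738} \approx 1.9201$)
$v = 4362$ ($v = -7 - -4369 = -7 + 4369 = 4362$)
$\frac{1}{s + v} = \frac{1}{\frac{661923}{344738} + 4362} = \frac{1}{\frac{1504409079}{344738}} = \frac{344738}{1504409079}$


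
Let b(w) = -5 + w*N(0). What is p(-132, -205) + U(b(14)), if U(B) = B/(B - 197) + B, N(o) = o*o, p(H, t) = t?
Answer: -42415/202 ≈ -209.98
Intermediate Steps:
N(o) = o²
b(w) = -5 (b(w) = -5 + w*0² = -5 + w*0 = -5 + 0 = -5)
U(B) = B + B/(-197 + B) (U(B) = B/(-197 + B) + B = B + B/(-197 + B))
p(-132, -205) + U(b(14)) = -205 - 5*(-196 - 5)/(-197 - 5) = -205 - 5*(-201)/(-202) = -205 - 5*(-1/202)*(-201) = -205 - 1005/202 = -42415/202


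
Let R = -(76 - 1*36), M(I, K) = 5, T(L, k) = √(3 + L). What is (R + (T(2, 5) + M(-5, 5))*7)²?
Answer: 270 - 70*√5 ≈ 113.48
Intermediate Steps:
R = -40 (R = -(76 - 36) = -1*40 = -40)
(R + (T(2, 5) + M(-5, 5))*7)² = (-40 + (√(3 + 2) + 5)*7)² = (-40 + (√5 + 5)*7)² = (-40 + (5 + √5)*7)² = (-40 + (35 + 7*√5))² = (-5 + 7*√5)²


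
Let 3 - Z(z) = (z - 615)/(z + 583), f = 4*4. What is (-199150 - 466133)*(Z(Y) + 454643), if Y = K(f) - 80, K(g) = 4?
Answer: -51117288301093/169 ≈ -3.0247e+11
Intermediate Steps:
f = 16
Y = -76 (Y = 4 - 80 = -76)
Z(z) = 3 - (-615 + z)/(583 + z) (Z(z) = 3 - (z - 615)/(z + 583) = 3 - (-615 + z)/(583 + z))
(-199150 - 466133)*(Z(Y) + 454643) = (-199150 - 466133)*(2*(1182 - 76)/(583 - 76) + 454643) = -665283*(2*1106/507 + 454643) = -665283*(2*(1/507)*1106 + 454643) = -665283*(2212/507 + 454643) = -665283*230506213/507 = -51117288301093/169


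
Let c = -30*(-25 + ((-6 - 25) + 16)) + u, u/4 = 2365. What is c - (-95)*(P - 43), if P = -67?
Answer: 210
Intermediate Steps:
u = 9460 (u = 4*2365 = 9460)
c = 10660 (c = -30*(-25 + ((-6 - 25) + 16)) + 9460 = -30*(-25 + (-31 + 16)) + 9460 = -30*(-25 - 15) + 9460 = -30*(-40) + 9460 = 1200 + 9460 = 10660)
c - (-95)*(P - 43) = 10660 - (-95)*(-67 - 43) = 10660 - (-95)*(-110) = 10660 - 1*10450 = 10660 - 10450 = 210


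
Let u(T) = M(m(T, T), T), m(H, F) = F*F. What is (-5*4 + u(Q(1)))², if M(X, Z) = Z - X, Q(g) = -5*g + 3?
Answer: 676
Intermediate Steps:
m(H, F) = F²
Q(g) = 3 - 5*g
u(T) = T - T²
(-5*4 + u(Q(1)))² = (-5*4 + (3 - 5*1)*(1 - (3 - 5*1)))² = (-20 + (3 - 5)*(1 - (3 - 5)))² = (-20 - 2*(1 - 1*(-2)))² = (-20 - 2*(1 + 2))² = (-20 - 2*3)² = (-20 - 6)² = (-26)² = 676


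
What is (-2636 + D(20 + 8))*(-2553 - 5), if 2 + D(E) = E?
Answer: 6676380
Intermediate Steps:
D(E) = -2 + E
(-2636 + D(20 + 8))*(-2553 - 5) = (-2636 + (-2 + (20 + 8)))*(-2553 - 5) = (-2636 + (-2 + 28))*(-2558) = (-2636 + 26)*(-2558) = -2610*(-2558) = 6676380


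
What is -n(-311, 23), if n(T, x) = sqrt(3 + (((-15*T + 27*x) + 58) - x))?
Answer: -22*sqrt(11) ≈ -72.966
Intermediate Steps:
n(T, x) = sqrt(61 - 15*T + 26*x) (n(T, x) = sqrt(3 + ((58 - 15*T + 27*x) - x)) = sqrt(3 + (58 - 15*T + 26*x)) = sqrt(61 - 15*T + 26*x))
-n(-311, 23) = -sqrt(61 - 15*(-311) + 26*23) = -sqrt(61 + 4665 + 598) = -sqrt(5324) = -22*sqrt(11)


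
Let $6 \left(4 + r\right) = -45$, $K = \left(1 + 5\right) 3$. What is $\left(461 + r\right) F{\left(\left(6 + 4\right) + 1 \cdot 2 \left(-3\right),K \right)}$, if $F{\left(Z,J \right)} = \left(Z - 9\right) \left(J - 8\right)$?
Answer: $-22475$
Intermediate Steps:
$K = 18$ ($K = 6 \cdot 3 = 18$)
$F{\left(Z,J \right)} = \left(-9 + Z\right) \left(-8 + J\right)$
$r = - \frac{23}{2}$ ($r = -4 + \frac{1}{6} \left(-45\right) = -4 - \frac{15}{2} = - \frac{23}{2} \approx -11.5$)
$\left(461 + r\right) F{\left(\left(6 + 4\right) + 1 \cdot 2 \left(-3\right),K \right)} = \left(461 - \frac{23}{2}\right) \left(72 - 162 - 8 \left(\left(6 + 4\right) + 1 \cdot 2 \left(-3\right)\right) + 18 \left(\left(6 + 4\right) + 1 \cdot 2 \left(-3\right)\right)\right) = \frac{899 \left(72 - 162 - 8 \left(10 + 2 \left(-3\right)\right) + 18 \left(10 + 2 \left(-3\right)\right)\right)}{2} = \frac{899 \left(72 - 162 - 8 \left(10 - 6\right) + 18 \left(10 - 6\right)\right)}{2} = \frac{899 \left(72 - 162 - 32 + 18 \cdot 4\right)}{2} = \frac{899 \left(72 - 162 - 32 + 72\right)}{2} = \frac{899}{2} \left(-50\right) = -22475$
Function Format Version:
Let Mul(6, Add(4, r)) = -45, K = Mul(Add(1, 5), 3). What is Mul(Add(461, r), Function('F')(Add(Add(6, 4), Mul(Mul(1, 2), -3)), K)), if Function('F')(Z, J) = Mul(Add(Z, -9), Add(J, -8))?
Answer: -22475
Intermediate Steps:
K = 18 (K = Mul(6, 3) = 18)
Function('F')(Z, J) = Mul(Add(-9, Z), Add(-8, J))
r = Rational(-23, 2) (r = Add(-4, Mul(Rational(1, 6), -45)) = Add(-4, Rational(-15, 2)) = Rational(-23, 2) ≈ -11.500)
Mul(Add(461, r), Function('F')(Add(Add(6, 4), Mul(Mul(1, 2), -3)), K)) = Mul(Add(461, Rational(-23, 2)), Add(72, Mul(-9, 18), Mul(-8, Add(Add(6, 4), Mul(Mul(1, 2), -3))), Mul(18, Add(Add(6, 4), Mul(Mul(1, 2), -3))))) = Mul(Rational(899, 2), Add(72, -162, Mul(-8, Add(10, Mul(2, -3))), Mul(18, Add(10, Mul(2, -3))))) = Mul(Rational(899, 2), Add(72, -162, Mul(-8, Add(10, -6)), Mul(18, Add(10, -6)))) = Mul(Rational(899, 2), Add(72, -162, Mul(-8, 4), Mul(18, 4))) = Mul(Rational(899, 2), Add(72, -162, -32, 72)) = Mul(Rational(899, 2), -50) = -22475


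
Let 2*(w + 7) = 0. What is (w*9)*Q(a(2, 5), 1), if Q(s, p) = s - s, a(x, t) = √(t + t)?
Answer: 0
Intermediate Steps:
w = -7 (w = -7 + (½)*0 = -7 + 0 = -7)
a(x, t) = √2*√t (a(x, t) = √(2*t) = √2*√t)
Q(s, p) = 0
(w*9)*Q(a(2, 5), 1) = -7*9*0 = -63*0 = 0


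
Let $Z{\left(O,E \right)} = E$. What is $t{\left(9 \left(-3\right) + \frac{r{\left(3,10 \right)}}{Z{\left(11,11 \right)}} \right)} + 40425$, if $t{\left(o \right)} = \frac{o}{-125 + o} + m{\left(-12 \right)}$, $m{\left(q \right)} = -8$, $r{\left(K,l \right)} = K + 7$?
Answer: $\frac{67173341}{1662} \approx 40417.0$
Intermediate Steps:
$r{\left(K,l \right)} = 7 + K$
$t{\left(o \right)} = -8 + \frac{o}{-125 + o}$ ($t{\left(o \right)} = \frac{o}{-125 + o} - 8 = -8 + \frac{o}{-125 + o}$)
$t{\left(9 \left(-3\right) + \frac{r{\left(3,10 \right)}}{Z{\left(11,11 \right)}} \right)} + 40425 = \frac{1000 - 7 \left(9 \left(-3\right) + \frac{7 + 3}{11}\right)}{-125 + \left(9 \left(-3\right) + \frac{7 + 3}{11}\right)} + 40425 = \frac{1000 - 7 \left(-27 + 10 \cdot \frac{1}{11}\right)}{-125 + \left(-27 + 10 \cdot \frac{1}{11}\right)} + 40425 = \frac{1000 - 7 \left(-27 + \frac{10}{11}\right)}{-125 + \left(-27 + \frac{10}{11}\right)} + 40425 = \frac{1000 - - \frac{2009}{11}}{-125 - \frac{287}{11}} + 40425 = \frac{1000 + \frac{2009}{11}}{- \frac{1662}{11}} + 40425 = \left(- \frac{11}{1662}\right) \frac{13009}{11} + 40425 = - \frac{13009}{1662} + 40425 = \frac{67173341}{1662}$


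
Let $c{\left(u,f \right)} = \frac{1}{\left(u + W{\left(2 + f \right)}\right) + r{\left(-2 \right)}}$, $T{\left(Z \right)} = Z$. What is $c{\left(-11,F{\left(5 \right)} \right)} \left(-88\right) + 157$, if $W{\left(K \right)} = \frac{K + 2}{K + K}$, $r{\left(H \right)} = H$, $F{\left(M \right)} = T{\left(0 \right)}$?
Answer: $\frac{493}{3} \approx 164.33$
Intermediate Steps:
$F{\left(M \right)} = 0$
$W{\left(K \right)} = \frac{2 + K}{2 K}$
$c{\left(u,f \right)} = \frac{1}{-2 + u + \frac{4 + f}{2 \left(2 + f\right)}}$ ($c{\left(u,f \right)} = \frac{1}{\left(u + \frac{2 + \left(2 + f\right)}{2 \left(2 + f\right)}\right) - 2} = \frac{1}{\left(u + \frac{4 + f}{2 \left(2 + f\right)}\right) - 2} = \frac{1}{-2 + u + \frac{4 + f}{2 \left(2 + f\right)}}$)
$c{\left(-11,F{\left(5 \right)} \right)} \left(-88\right) + 157 = \frac{2 \left(2 + 0\right)}{4 + 0 + 2 \left(-2 - 11\right) \left(2 + 0\right)} \left(-88\right) + 157 = 2 \frac{1}{4 + 0 + 2 \left(-13\right) 2} \cdot 2 \left(-88\right) + 157 = 2 \frac{1}{4 + 0 - 52} \cdot 2 \left(-88\right) + 157 = 2 \frac{1}{-48} \cdot 2 \left(-88\right) + 157 = 2 \left(- \frac{1}{48}\right) 2 \left(-88\right) + 157 = \left(- \frac{1}{12}\right) \left(-88\right) + 157 = \frac{22}{3} + 157 = \frac{493}{3}$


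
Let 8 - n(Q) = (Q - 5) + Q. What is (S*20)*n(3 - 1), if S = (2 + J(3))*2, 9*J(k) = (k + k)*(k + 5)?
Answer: 2640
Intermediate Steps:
J(k) = 2*k*(5 + k)/9 (J(k) = ((k + k)*(k + 5))/9 = ((2*k)*(5 + k))/9 = (2*k*(5 + k))/9 = 2*k*(5 + k)/9)
n(Q) = 13 - 2*Q (n(Q) = 8 - ((Q - 5) + Q) = 8 - ((-5 + Q) + Q) = 8 - (-5 + 2*Q) = 8 + (5 - 2*Q) = 13 - 2*Q)
S = 44/3 (S = (2 + (2/9)*3*(5 + 3))*2 = (2 + (2/9)*3*8)*2 = (2 + 16/3)*2 = (22/3)*2 = 44/3 ≈ 14.667)
(S*20)*n(3 - 1) = ((44/3)*20)*(13 - 2*(3 - 1)) = 880*(13 - 2*2)/3 = 880*(13 - 4)/3 = (880/3)*9 = 2640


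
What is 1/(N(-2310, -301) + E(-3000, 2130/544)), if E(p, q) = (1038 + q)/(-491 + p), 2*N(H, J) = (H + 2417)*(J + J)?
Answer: -949552/30582504665 ≈ -3.1049e-5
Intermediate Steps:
N(H, J) = J*(2417 + H) (N(H, J) = ((H + 2417)*(J + J))/2 = ((2417 + H)*(2*J))/2 = (2*J*(2417 + H))/2 = J*(2417 + H))
E(p, q) = (1038 + q)/(-491 + p)
1/(N(-2310, -301) + E(-3000, 2130/544)) = 1/(-301*(2417 - 2310) + (1038 + 2130/544)/(-491 - 3000)) = 1/(-301*107 + (1038 + 2130*(1/544))/(-3491)) = 1/(-32207 - (1038 + 1065/272)/3491) = 1/(-32207 - 1/3491*283401/272) = 1/(-32207 - 283401/949552) = 1/(-30582504665/949552) = -949552/30582504665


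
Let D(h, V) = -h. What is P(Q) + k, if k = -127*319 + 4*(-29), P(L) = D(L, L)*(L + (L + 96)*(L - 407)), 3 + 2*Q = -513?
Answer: 27687147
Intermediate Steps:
Q = -258 (Q = -3/2 + (½)*(-513) = -3/2 - 513/2 = -258)
P(L) = -L*(L + (-407 + L)*(96 + L)) (P(L) = (-L)*(L + (L + 96)*(L - 407)) = (-L)*(L + (96 + L)*(-407 + L)) = (-L)*(L + (-407 + L)*(96 + L)) = -L*(L + (-407 + L)*(96 + L)))
k = -40629 (k = -40513 - 116 = -40629)
P(Q) + k = -258*(39072 - 1*(-258)² + 310*(-258)) - 40629 = -258*(39072 - 1*66564 - 79980) - 40629 = -258*(39072 - 66564 - 79980) - 40629 = -258*(-107472) - 40629 = 27727776 - 40629 = 27687147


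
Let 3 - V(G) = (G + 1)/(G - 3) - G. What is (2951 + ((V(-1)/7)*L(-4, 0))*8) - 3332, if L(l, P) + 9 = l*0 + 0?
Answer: -2811/7 ≈ -401.57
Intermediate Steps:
L(l, P) = -9 (L(l, P) = -9 + (l*0 + 0) = -9 + (0 + 0) = -9 + 0 = -9)
V(G) = 3 + G - (1 + G)/(-3 + G) (V(G) = 3 - ((G + 1)/(G - 3) - G) = 3 - ((1 + G)/(-3 + G) - G) = 3 - (-G + (1 + G)/(-3 + G)) = 3 + (G - (1 + G)/(-3 + G)) = 3 + G - (1 + G)/(-3 + G))
(2951 + ((V(-1)/7)*L(-4, 0))*8) - 3332 = (2951 + ((((-10 + (-1)² - 1*(-1))/(-3 - 1))/7)*(-9))*8) - 3332 = (2951 + ((((-10 + 1 + 1)/(-4))*(⅐))*(-9))*8) - 3332 = (2951 + ((-¼*(-8)*(⅐))*(-9))*8) - 3332 = (2951 + ((2*(⅐))*(-9))*8) - 3332 = (2951 + ((2/7)*(-9))*8) - 3332 = (2951 - 18/7*8) - 3332 = (2951 - 144/7) - 3332 = 20513/7 - 3332 = -2811/7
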